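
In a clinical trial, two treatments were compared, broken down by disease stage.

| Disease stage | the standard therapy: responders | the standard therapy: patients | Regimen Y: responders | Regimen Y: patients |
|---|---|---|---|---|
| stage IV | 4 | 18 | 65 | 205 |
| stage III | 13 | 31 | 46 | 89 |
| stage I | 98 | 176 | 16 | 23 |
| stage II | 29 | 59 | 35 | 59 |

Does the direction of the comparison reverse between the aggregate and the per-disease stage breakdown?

Stage IV: the standard therapy 4/18 = 22.2%, Regimen Y 65/205 = 31.7% → Regimen Y
Stage III: the standard therapy 13/31 = 41.9%, Regimen Y 46/89 = 51.7% → Regimen Y
Stage I: the standard therapy 98/176 = 55.7%, Regimen Y 16/23 = 69.6% → Regimen Y
Stage II: the standard therapy 29/59 = 49.2%, Regimen Y 35/59 = 59.3% → Regimen Y
Overall: the standard therapy 144/284 = 50.7%, Regimen Y 162/376 = 43.1% → the standard therapy
Regimen Y wins each disease group but the standard therapy wins overall — the comparison reverses. Regimen Y's patients skew toward stage IV, which has a lower base rate.

Yes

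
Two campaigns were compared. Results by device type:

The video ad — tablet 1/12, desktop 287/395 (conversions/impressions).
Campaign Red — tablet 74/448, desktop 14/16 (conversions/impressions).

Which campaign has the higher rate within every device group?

Tablet: the video ad 1/12 = 8.3%, Campaign Red 74/448 = 16.5% → Campaign Red
Desktop: the video ad 287/395 = 72.7%, Campaign Red 14/16 = 87.5% → Campaign Red
Campaign Red has the higher rate in both groups.

Campaign Red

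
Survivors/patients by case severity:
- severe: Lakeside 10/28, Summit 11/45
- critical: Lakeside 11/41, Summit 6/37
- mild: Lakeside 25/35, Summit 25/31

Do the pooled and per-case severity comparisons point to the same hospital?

No

Severe: Lakeside 10/28 = 35.7%, Summit 11/45 = 24.4% → Lakeside
Critical: Lakeside 11/41 = 26.8%, Summit 6/37 = 16.2% → Lakeside
Mild: Lakeside 25/35 = 71.4%, Summit 25/31 = 80.6% → Summit
Overall: Lakeside 46/104 = 44.2%, Summit 42/113 = 37.2% → Lakeside
Neither sweeps: Lakeside wins 2 of 3 groups, Summit wins 1. Lakeside wins overall but not every group — no Simpson reversal.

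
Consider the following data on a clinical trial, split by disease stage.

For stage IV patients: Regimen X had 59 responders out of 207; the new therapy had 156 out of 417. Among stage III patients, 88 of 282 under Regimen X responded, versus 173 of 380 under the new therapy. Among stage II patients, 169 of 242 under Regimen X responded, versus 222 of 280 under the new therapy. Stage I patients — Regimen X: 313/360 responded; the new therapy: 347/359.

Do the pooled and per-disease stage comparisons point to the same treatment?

Stage IV: Regimen X 59/207 = 28.5%, the new therapy 156/417 = 37.4% → the new therapy
Stage III: Regimen X 88/282 = 31.2%, the new therapy 173/380 = 45.5% → the new therapy
Stage II: Regimen X 169/242 = 69.8%, the new therapy 222/280 = 79.3% → the new therapy
Stage I: Regimen X 313/360 = 86.9%, the new therapy 347/359 = 96.7% → the new therapy
Overall: Regimen X 629/1091 = 57.7%, the new therapy 898/1436 = 62.5% → the new therapy
The new therapy wins overall and in every disease group — no reversal.

Yes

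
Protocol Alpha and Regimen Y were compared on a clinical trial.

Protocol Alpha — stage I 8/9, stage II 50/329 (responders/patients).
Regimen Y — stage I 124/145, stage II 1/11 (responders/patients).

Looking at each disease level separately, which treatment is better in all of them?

Protocol Alpha

Stage I: Protocol Alpha 8/9 = 88.9%, Regimen Y 124/145 = 85.5% → Protocol Alpha
Stage II: Protocol Alpha 50/329 = 15.2%, Regimen Y 1/11 = 9.1% → Protocol Alpha
Protocol Alpha has the higher rate in both groups.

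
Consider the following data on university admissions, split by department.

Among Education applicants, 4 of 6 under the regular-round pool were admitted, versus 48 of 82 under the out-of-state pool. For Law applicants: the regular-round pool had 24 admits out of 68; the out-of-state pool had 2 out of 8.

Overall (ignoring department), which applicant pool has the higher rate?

the out-of-state pool

Education: the regular-round pool 4/6 = 66.7%, the out-of-state pool 48/82 = 58.5% → the regular-round pool
Law: the regular-round pool 24/68 = 35.3%, the out-of-state pool 2/8 = 25.0% → the regular-round pool
Overall: the regular-round pool 28/74 = 37.8%, the out-of-state pool 50/90 = 55.6% → the out-of-state pool
(The regular-round pool wins every department group but the out-of-state pool wins overall — the regular-round pool's applicants skew toward the low-rate Law group.)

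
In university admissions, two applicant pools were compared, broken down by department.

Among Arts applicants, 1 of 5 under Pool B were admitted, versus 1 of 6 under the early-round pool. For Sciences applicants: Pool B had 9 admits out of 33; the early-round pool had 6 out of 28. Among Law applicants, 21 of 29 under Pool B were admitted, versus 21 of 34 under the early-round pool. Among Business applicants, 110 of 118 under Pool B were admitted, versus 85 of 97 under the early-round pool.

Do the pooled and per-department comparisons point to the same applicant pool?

Yes

Arts: Pool B 1/5 = 20.0%, the early-round pool 1/6 = 16.7% → Pool B
Sciences: Pool B 9/33 = 27.3%, the early-round pool 6/28 = 21.4% → Pool B
Law: Pool B 21/29 = 72.4%, the early-round pool 21/34 = 61.8% → Pool B
Business: Pool B 110/118 = 93.2%, the early-round pool 85/97 = 87.6% → Pool B
Overall: Pool B 141/185 = 76.2%, the early-round pool 113/165 = 68.5% → Pool B
Pool B wins overall and in every department group — no reversal.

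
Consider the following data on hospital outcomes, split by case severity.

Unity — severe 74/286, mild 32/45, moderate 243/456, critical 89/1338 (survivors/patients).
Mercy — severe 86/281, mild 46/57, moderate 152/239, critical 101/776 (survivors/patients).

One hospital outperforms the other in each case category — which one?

Mercy

Severe: Unity 74/286 = 25.9%, Mercy 86/281 = 30.6% → Mercy
Mild: Unity 32/45 = 71.1%, Mercy 46/57 = 80.7% → Mercy
Moderate: Unity 243/456 = 53.3%, Mercy 152/239 = 63.6% → Mercy
Critical: Unity 89/1338 = 6.7%, Mercy 101/776 = 13.0% → Mercy
Mercy has the higher rate in all 4 groups.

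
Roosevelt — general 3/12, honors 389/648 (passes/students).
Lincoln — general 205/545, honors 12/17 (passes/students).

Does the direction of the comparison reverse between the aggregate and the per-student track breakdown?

General: Roosevelt 3/12 = 25.0%, Lincoln 205/545 = 37.6% → Lincoln
Honors: Roosevelt 389/648 = 60.0%, Lincoln 12/17 = 70.6% → Lincoln
Overall: Roosevelt 392/660 = 59.4%, Lincoln 217/562 = 38.6% → Roosevelt
Lincoln wins each student group but Roosevelt wins overall — the comparison reverses. Lincoln's students skew toward general, which has a lower base rate.

Yes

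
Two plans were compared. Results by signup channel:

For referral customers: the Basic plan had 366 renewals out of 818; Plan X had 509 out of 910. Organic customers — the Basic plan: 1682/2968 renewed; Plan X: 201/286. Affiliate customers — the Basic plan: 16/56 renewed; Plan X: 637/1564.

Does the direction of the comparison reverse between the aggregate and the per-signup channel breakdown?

Referral: the Basic plan 366/818 = 44.7%, Plan X 509/910 = 55.9% → Plan X
Organic: the Basic plan 1682/2968 = 56.7%, Plan X 201/286 = 70.3% → Plan X
Affiliate: the Basic plan 16/56 = 28.6%, Plan X 637/1564 = 40.7% → Plan X
Overall: the Basic plan 2064/3842 = 53.7%, Plan X 1347/2760 = 48.8% → the Basic plan
Plan X wins each signup group but the Basic plan wins overall — the comparison reverses. Plan X's customers skew toward affiliate, which has a lower base rate.

Yes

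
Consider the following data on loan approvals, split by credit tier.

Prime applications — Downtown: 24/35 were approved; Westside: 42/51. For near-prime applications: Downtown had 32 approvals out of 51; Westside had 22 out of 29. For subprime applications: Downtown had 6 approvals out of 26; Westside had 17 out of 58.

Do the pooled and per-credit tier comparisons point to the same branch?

Yes

Prime: Downtown 24/35 = 68.6%, Westside 42/51 = 82.4% → Westside
Near-prime: Downtown 32/51 = 62.7%, Westside 22/29 = 75.9% → Westside
Subprime: Downtown 6/26 = 23.1%, Westside 17/58 = 29.3% → Westside
Overall: Downtown 62/112 = 55.4%, Westside 81/138 = 58.7% → Westside
Westside wins overall and in every credit group — no reversal.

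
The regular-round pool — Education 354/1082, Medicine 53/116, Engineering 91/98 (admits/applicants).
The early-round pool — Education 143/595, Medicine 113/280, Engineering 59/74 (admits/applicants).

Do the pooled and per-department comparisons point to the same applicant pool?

Yes

Education: the regular-round pool 354/1082 = 32.7%, the early-round pool 143/595 = 24.0% → the regular-round pool
Medicine: the regular-round pool 53/116 = 45.7%, the early-round pool 113/280 = 40.4% → the regular-round pool
Engineering: the regular-round pool 91/98 = 92.9%, the early-round pool 59/74 = 79.7% → the regular-round pool
Overall: the regular-round pool 498/1296 = 38.4%, the early-round pool 315/949 = 33.2% → the regular-round pool
The regular-round pool wins overall and in every department group — no reversal.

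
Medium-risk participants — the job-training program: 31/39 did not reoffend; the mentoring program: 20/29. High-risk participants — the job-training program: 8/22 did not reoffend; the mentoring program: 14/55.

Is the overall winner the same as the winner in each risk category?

Medium-risk: the job-training program 31/39 = 79.5%, the mentoring program 20/29 = 69.0% → the job-training program
High-risk: the job-training program 8/22 = 36.4%, the mentoring program 14/55 = 25.5% → the job-training program
Overall: the job-training program 39/61 = 63.9%, the mentoring program 34/84 = 40.5% → the job-training program
The job-training program wins overall and in every risk group — no reversal.

Yes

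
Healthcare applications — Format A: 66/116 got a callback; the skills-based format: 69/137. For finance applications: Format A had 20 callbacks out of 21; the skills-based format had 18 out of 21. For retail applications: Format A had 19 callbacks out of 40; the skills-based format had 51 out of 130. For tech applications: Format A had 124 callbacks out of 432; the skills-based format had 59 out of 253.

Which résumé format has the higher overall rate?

Format A

Healthcare: Format A 66/116 = 56.9%, the skills-based format 69/137 = 50.4% → Format A
Finance: Format A 20/21 = 95.2%, the skills-based format 18/21 = 85.7% → Format A
Retail: Format A 19/40 = 47.5%, the skills-based format 51/130 = 39.2% → Format A
Tech: Format A 124/432 = 28.7%, the skills-based format 59/253 = 23.3% → Format A
Overall: Format A 229/609 = 37.6%, the skills-based format 197/541 = 36.4% → Format A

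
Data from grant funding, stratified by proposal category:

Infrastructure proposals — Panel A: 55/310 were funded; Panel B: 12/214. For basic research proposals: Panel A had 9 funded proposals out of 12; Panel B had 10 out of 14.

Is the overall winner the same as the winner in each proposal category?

Yes

Infrastructure: Panel A 55/310 = 17.7%, Panel B 12/214 = 5.6% → Panel A
Basic research: Panel A 9/12 = 75.0%, Panel B 10/14 = 71.4% → Panel A
Overall: Panel A 64/322 = 19.9%, Panel B 22/228 = 9.6% → Panel A
Panel A wins overall and in every proposal group — no reversal.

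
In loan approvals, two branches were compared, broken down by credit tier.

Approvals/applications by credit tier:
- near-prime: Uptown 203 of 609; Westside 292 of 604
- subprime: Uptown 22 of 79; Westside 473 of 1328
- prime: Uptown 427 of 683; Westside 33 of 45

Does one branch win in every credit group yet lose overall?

Near-prime: Uptown 203/609 = 33.3%, Westside 292/604 = 48.3% → Westside
Subprime: Uptown 22/79 = 27.8%, Westside 473/1328 = 35.6% → Westside
Prime: Uptown 427/683 = 62.5%, Westside 33/45 = 73.3% → Westside
Overall: Uptown 652/1371 = 47.6%, Westside 798/1977 = 40.4% → Uptown
Westside wins each credit group but Uptown wins overall — the comparison reverses. Westside's applications skew toward subprime, which has a lower base rate.

Yes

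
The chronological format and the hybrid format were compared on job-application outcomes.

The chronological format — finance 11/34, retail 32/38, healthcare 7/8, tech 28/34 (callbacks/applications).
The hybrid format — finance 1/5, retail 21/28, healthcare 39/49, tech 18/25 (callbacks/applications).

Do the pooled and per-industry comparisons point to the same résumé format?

No

Finance: the chronological format 11/34 = 32.4%, the hybrid format 1/5 = 20.0% → the chronological format
Retail: the chronological format 32/38 = 84.2%, the hybrid format 21/28 = 75.0% → the chronological format
Healthcare: the chronological format 7/8 = 87.5%, the hybrid format 39/49 = 79.6% → the chronological format
Tech: the chronological format 28/34 = 82.4%, the hybrid format 18/25 = 72.0% → the chronological format
Overall: the chronological format 78/114 = 68.4%, the hybrid format 79/107 = 73.8% → the hybrid format
The chronological format wins each industry group but the hybrid format wins overall — the comparison reverses. The chronological format's applications skew toward finance, which has a lower base rate.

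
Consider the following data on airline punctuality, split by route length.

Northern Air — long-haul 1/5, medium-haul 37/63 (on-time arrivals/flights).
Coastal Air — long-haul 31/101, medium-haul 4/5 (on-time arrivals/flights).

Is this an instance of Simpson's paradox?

Long-haul: Northern Air 1/5 = 20.0%, Coastal Air 31/101 = 30.7% → Coastal Air
Medium-haul: Northern Air 37/63 = 58.7%, Coastal Air 4/5 = 80.0% → Coastal Air
Overall: Northern Air 38/68 = 55.9%, Coastal Air 35/106 = 33.0% → Northern Air
Coastal Air wins each route group but Northern Air wins overall — the comparison reverses. Coastal Air's flights skew toward long-haul, which has a lower base rate.

Yes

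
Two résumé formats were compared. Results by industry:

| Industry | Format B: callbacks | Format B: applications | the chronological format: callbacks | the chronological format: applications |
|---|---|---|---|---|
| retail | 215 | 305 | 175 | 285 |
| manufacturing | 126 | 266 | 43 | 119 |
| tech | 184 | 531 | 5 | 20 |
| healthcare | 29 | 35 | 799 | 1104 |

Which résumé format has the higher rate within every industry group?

Format B

Retail: Format B 215/305 = 70.5%, the chronological format 175/285 = 61.4% → Format B
Manufacturing: Format B 126/266 = 47.4%, the chronological format 43/119 = 36.1% → Format B
Tech: Format B 184/531 = 34.7%, the chronological format 5/20 = 25.0% → Format B
Healthcare: Format B 29/35 = 82.9%, the chronological format 799/1104 = 72.4% → Format B
Format B has the higher rate in all 4 groups.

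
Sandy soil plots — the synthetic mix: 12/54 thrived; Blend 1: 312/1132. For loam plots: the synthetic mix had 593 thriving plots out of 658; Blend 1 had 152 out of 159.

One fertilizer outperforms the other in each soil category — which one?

Sandy soil: the synthetic mix 12/54 = 22.2%, Blend 1 312/1132 = 27.6% → Blend 1
Loam: the synthetic mix 593/658 = 90.1%, Blend 1 152/159 = 95.6% → Blend 1
Blend 1 has the higher rate in both groups.

Blend 1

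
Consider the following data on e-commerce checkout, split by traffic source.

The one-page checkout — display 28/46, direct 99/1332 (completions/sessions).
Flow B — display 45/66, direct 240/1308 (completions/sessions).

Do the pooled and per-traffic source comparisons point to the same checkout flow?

Yes

Display: the one-page checkout 28/46 = 60.9%, Flow B 45/66 = 68.2% → Flow B
Direct: the one-page checkout 99/1332 = 7.4%, Flow B 240/1308 = 18.3% → Flow B
Overall: the one-page checkout 127/1378 = 9.2%, Flow B 285/1374 = 20.7% → Flow B
Flow B wins overall and in every traffic group — no reversal.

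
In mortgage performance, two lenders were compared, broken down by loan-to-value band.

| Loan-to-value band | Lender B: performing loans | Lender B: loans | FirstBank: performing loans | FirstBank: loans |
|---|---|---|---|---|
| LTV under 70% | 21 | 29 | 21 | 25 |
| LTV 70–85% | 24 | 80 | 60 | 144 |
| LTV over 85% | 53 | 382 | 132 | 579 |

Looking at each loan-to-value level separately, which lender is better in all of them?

LTV under 70%: Lender B 21/29 = 72.4%, FirstBank 21/25 = 84.0% → FirstBank
LTV 70–85%: Lender B 24/80 = 30.0%, FirstBank 60/144 = 41.7% → FirstBank
LTV over 85%: Lender B 53/382 = 13.9%, FirstBank 132/579 = 22.8% → FirstBank
FirstBank has the higher rate in all 3 groups.

FirstBank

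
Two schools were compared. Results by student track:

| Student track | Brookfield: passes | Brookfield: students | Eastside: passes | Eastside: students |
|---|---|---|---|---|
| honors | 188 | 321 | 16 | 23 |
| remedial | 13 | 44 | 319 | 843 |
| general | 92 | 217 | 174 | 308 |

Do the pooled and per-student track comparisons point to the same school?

Honors: Brookfield 188/321 = 58.6%, Eastside 16/23 = 69.6% → Eastside
Remedial: Brookfield 13/44 = 29.5%, Eastside 319/843 = 37.8% → Eastside
General: Brookfield 92/217 = 42.4%, Eastside 174/308 = 56.5% → Eastside
Overall: Brookfield 293/582 = 50.3%, Eastside 509/1174 = 43.4% → Brookfield
Eastside wins each student group but Brookfield wins overall — the comparison reverses. Eastside's students skew toward remedial, which has a lower base rate.

No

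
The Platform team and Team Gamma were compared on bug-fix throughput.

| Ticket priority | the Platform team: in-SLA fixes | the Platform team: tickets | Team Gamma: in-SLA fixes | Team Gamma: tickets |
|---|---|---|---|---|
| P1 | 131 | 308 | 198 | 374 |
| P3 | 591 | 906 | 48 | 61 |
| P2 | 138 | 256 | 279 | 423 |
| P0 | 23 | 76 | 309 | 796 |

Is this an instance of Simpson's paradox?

P1: the Platform team 131/308 = 42.5%, Team Gamma 198/374 = 52.9% → Team Gamma
P3: the Platform team 591/906 = 65.2%, Team Gamma 48/61 = 78.7% → Team Gamma
P2: the Platform team 138/256 = 53.9%, Team Gamma 279/423 = 66.0% → Team Gamma
P0: the Platform team 23/76 = 30.3%, Team Gamma 309/796 = 38.8% → Team Gamma
Overall: the Platform team 883/1546 = 57.1%, Team Gamma 834/1654 = 50.4% → the Platform team
Team Gamma wins each ticket group but the Platform team wins overall — the comparison reverses. Team Gamma's tickets skew toward P0, which has a lower base rate.

Yes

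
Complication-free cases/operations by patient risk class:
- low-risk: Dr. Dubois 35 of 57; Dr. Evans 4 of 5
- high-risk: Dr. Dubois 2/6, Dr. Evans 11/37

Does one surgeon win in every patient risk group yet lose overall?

No

Low-risk: Dr. Dubois 35/57 = 61.4%, Dr. Evans 4/5 = 80.0% → Dr. Evans
High-risk: Dr. Dubois 2/6 = 33.3%, Dr. Evans 11/37 = 29.7% → Dr. Dubois
Overall: Dr. Dubois 37/63 = 58.7%, Dr. Evans 15/42 = 35.7% → Dr. Dubois
Neither sweeps: Dr. Dubois wins 1 of 2 groups, Dr. Evans wins 1. Dr. Dubois wins overall but not every group — no Simpson reversal.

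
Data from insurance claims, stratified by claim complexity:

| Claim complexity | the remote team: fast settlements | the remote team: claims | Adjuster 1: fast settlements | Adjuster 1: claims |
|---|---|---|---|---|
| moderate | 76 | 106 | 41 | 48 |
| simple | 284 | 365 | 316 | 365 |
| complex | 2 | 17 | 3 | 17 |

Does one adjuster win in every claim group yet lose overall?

No

Moderate: the remote team 76/106 = 71.7%, Adjuster 1 41/48 = 85.4% → Adjuster 1
Simple: the remote team 284/365 = 77.8%, Adjuster 1 316/365 = 86.6% → Adjuster 1
Complex: the remote team 2/17 = 11.8%, Adjuster 1 3/17 = 17.6% → Adjuster 1
Overall: the remote team 362/488 = 74.2%, Adjuster 1 360/430 = 83.7% → Adjuster 1
Adjuster 1 wins overall and in every claim group — no reversal.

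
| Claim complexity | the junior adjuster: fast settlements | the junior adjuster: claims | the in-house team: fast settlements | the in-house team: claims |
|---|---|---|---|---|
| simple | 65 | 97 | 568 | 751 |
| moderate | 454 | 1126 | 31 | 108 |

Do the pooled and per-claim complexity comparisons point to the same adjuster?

Simple: the junior adjuster 65/97 = 67.0%, the in-house team 568/751 = 75.6% → the in-house team
Moderate: the junior adjuster 454/1126 = 40.3%, the in-house team 31/108 = 28.7% → the junior adjuster
Overall: the junior adjuster 519/1223 = 42.4%, the in-house team 599/859 = 69.7% → the in-house team
Neither sweeps: the junior adjuster wins 1 of 2 groups, the in-house team wins 1. The in-house team wins overall but not every group — no Simpson reversal.

No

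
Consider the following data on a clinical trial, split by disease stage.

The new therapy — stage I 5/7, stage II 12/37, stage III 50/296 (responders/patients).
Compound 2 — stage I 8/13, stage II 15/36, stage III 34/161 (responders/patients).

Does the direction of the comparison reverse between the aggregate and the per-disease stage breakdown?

Stage I: the new therapy 5/7 = 71.4%, Compound 2 8/13 = 61.5% → the new therapy
Stage II: the new therapy 12/37 = 32.4%, Compound 2 15/36 = 41.7% → Compound 2
Stage III: the new therapy 50/296 = 16.9%, Compound 2 34/161 = 21.1% → Compound 2
Overall: the new therapy 67/340 = 19.7%, Compound 2 57/210 = 27.1% → Compound 2
Neither sweeps: the new therapy wins 1 of 3 groups, Compound 2 wins 2. Compound 2 wins overall but not every group — no Simpson reversal.

No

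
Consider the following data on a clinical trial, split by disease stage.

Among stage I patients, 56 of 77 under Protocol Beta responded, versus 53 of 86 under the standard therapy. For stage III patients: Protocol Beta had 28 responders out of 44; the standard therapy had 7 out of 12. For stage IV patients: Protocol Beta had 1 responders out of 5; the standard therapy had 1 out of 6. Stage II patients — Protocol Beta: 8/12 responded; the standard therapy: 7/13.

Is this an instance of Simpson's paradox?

No

Stage I: Protocol Beta 56/77 = 72.7%, the standard therapy 53/86 = 61.6% → Protocol Beta
Stage III: Protocol Beta 28/44 = 63.6%, the standard therapy 7/12 = 58.3% → Protocol Beta
Stage IV: Protocol Beta 1/5 = 20.0%, the standard therapy 1/6 = 16.7% → Protocol Beta
Stage II: Protocol Beta 8/12 = 66.7%, the standard therapy 7/13 = 53.8% → Protocol Beta
Overall: Protocol Beta 93/138 = 67.4%, the standard therapy 68/117 = 58.1% → Protocol Beta
Protocol Beta wins overall and in every disease group — no reversal.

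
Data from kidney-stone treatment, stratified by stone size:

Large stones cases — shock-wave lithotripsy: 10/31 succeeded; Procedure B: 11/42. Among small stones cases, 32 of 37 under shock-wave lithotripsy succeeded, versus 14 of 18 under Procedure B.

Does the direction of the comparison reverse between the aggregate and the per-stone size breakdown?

No

Large stones: shock-wave lithotripsy 10/31 = 32.3%, Procedure B 11/42 = 26.2% → shock-wave lithotripsy
Small stones: shock-wave lithotripsy 32/37 = 86.5%, Procedure B 14/18 = 77.8% → shock-wave lithotripsy
Overall: shock-wave lithotripsy 42/68 = 61.8%, Procedure B 25/60 = 41.7% → shock-wave lithotripsy
Shock-wave lithotripsy wins overall and in every stone group — no reversal.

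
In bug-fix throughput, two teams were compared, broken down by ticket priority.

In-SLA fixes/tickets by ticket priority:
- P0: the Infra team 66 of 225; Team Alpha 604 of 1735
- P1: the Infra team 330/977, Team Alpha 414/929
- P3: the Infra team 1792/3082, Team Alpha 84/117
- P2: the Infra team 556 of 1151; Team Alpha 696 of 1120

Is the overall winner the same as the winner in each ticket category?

No

P0: the Infra team 66/225 = 29.3%, Team Alpha 604/1735 = 34.8% → Team Alpha
P1: the Infra team 330/977 = 33.8%, Team Alpha 414/929 = 44.6% → Team Alpha
P3: the Infra team 1792/3082 = 58.1%, Team Alpha 84/117 = 71.8% → Team Alpha
P2: the Infra team 556/1151 = 48.3%, Team Alpha 696/1120 = 62.1% → Team Alpha
Overall: the Infra team 2744/5435 = 50.5%, Team Alpha 1798/3901 = 46.1% → the Infra team
Team Alpha wins each ticket group but the Infra team wins overall — the comparison reverses. Team Alpha's tickets skew toward P0, which has a lower base rate.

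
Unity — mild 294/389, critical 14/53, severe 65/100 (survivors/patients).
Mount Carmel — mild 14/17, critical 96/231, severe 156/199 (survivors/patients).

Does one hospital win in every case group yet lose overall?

Yes

Mild: Unity 294/389 = 75.6%, Mount Carmel 14/17 = 82.4% → Mount Carmel
Critical: Unity 14/53 = 26.4%, Mount Carmel 96/231 = 41.6% → Mount Carmel
Severe: Unity 65/100 = 65.0%, Mount Carmel 156/199 = 78.4% → Mount Carmel
Overall: Unity 373/542 = 68.8%, Mount Carmel 266/447 = 59.5% → Unity
Mount Carmel wins each case group but Unity wins overall — the comparison reverses. Mount Carmel's patients skew toward critical, which has a lower base rate.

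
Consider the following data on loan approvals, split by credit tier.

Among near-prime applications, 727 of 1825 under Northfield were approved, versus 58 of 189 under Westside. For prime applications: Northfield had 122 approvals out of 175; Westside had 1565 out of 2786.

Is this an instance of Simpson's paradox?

Yes

Near-prime: Northfield 727/1825 = 39.8%, Westside 58/189 = 30.7% → Northfield
Prime: Northfield 122/175 = 69.7%, Westside 1565/2786 = 56.2% → Northfield
Overall: Northfield 849/2000 = 42.5%, Westside 1623/2975 = 54.6% → Westside
Northfield wins each credit group but Westside wins overall — the comparison reverses. Northfield's applications skew toward near-prime, which has a lower base rate.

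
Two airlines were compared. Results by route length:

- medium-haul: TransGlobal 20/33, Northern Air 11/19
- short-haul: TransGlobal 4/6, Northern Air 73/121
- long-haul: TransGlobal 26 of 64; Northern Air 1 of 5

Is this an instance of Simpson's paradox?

Medium-haul: TransGlobal 20/33 = 60.6%, Northern Air 11/19 = 57.9% → TransGlobal
Short-haul: TransGlobal 4/6 = 66.7%, Northern Air 73/121 = 60.3% → TransGlobal
Long-haul: TransGlobal 26/64 = 40.6%, Northern Air 1/5 = 20.0% → TransGlobal
Overall: TransGlobal 50/103 = 48.5%, Northern Air 85/145 = 58.6% → Northern Air
TransGlobal wins each route group but Northern Air wins overall — the comparison reverses. TransGlobal's flights skew toward long-haul, which has a lower base rate.

Yes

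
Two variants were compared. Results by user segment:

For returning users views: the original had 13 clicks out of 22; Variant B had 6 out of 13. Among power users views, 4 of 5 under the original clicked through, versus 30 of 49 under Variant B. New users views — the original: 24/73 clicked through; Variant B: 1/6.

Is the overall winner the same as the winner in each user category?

Returning users: the original 13/22 = 59.1%, Variant B 6/13 = 46.2% → the original
Power users: the original 4/5 = 80.0%, Variant B 30/49 = 61.2% → the original
New users: the original 24/73 = 32.9%, Variant B 1/6 = 16.7% → the original
Overall: the original 41/100 = 41.0%, Variant B 37/68 = 54.4% → Variant B
The original wins each user group but Variant B wins overall — the comparison reverses. The original's views skew toward new users, which has a lower base rate.

No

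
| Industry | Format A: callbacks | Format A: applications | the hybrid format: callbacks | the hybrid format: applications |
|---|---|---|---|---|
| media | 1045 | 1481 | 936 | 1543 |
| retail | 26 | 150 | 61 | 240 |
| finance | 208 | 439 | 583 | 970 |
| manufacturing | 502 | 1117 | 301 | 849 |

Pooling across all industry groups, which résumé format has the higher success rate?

Format A

Media: Format A 1045/1481 = 70.6%, the hybrid format 936/1543 = 60.7% → Format A
Retail: Format A 26/150 = 17.3%, the hybrid format 61/240 = 25.4% → the hybrid format
Finance: Format A 208/439 = 47.4%, the hybrid format 583/970 = 60.1% → the hybrid format
Manufacturing: Format A 502/1117 = 44.9%, the hybrid format 301/849 = 35.5% → Format A
Overall: Format A 1781/3187 = 55.9%, the hybrid format 1881/3602 = 52.2% → Format A
(Neither sweeps every industry group, but Format A has the higher pooled rate.)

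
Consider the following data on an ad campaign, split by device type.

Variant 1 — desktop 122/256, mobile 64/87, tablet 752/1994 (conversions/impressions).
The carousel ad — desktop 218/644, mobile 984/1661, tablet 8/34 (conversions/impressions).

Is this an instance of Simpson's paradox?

Desktop: Variant 1 122/256 = 47.7%, the carousel ad 218/644 = 33.9% → Variant 1
Mobile: Variant 1 64/87 = 73.6%, the carousel ad 984/1661 = 59.2% → Variant 1
Tablet: Variant 1 752/1994 = 37.7%, the carousel ad 8/34 = 23.5% → Variant 1
Overall: Variant 1 938/2337 = 40.1%, the carousel ad 1210/2339 = 51.7% → the carousel ad
Variant 1 wins each device group but the carousel ad wins overall — the comparison reverses. Variant 1's impressions skew toward tablet, which has a lower base rate.

Yes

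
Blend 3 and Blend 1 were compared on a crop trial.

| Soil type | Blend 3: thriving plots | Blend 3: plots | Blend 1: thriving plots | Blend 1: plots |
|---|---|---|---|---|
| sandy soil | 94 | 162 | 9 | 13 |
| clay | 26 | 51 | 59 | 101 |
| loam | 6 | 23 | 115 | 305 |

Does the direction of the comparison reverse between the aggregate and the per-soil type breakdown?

Sandy soil: Blend 3 94/162 = 58.0%, Blend 1 9/13 = 69.2% → Blend 1
Clay: Blend 3 26/51 = 51.0%, Blend 1 59/101 = 58.4% → Blend 1
Loam: Blend 3 6/23 = 26.1%, Blend 1 115/305 = 37.7% → Blend 1
Overall: Blend 3 126/236 = 53.4%, Blend 1 183/419 = 43.7% → Blend 3
Blend 1 wins each soil group but Blend 3 wins overall — the comparison reverses. Blend 1's plots skew toward loam, which has a lower base rate.

Yes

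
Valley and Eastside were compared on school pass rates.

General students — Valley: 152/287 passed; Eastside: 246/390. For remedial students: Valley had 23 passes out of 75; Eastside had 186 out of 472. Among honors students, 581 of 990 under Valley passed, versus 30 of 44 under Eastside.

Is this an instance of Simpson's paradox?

Yes

General: Valley 152/287 = 53.0%, Eastside 246/390 = 63.1% → Eastside
Remedial: Valley 23/75 = 30.7%, Eastside 186/472 = 39.4% → Eastside
Honors: Valley 581/990 = 58.7%, Eastside 30/44 = 68.2% → Eastside
Overall: Valley 756/1352 = 55.9%, Eastside 462/906 = 51.0% → Valley
Eastside wins each student group but Valley wins overall — the comparison reverses. Eastside's students skew toward remedial, which has a lower base rate.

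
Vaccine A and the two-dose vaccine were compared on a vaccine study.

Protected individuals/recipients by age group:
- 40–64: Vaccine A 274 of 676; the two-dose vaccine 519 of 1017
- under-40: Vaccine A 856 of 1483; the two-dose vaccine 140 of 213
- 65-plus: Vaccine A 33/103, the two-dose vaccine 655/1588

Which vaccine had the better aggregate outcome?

Vaccine A

40–64: Vaccine A 274/676 = 40.5%, the two-dose vaccine 519/1017 = 51.0% → the two-dose vaccine
Under-40: Vaccine A 856/1483 = 57.7%, the two-dose vaccine 140/213 = 65.7% → the two-dose vaccine
65-plus: Vaccine A 33/103 = 32.0%, the two-dose vaccine 655/1588 = 41.2% → the two-dose vaccine
Overall: Vaccine A 1163/2262 = 51.4%, the two-dose vaccine 1314/2818 = 46.6% → Vaccine A
(The two-dose vaccine wins every age group but Vaccine A wins overall — the two-dose vaccine's recipients skew toward the low-rate 65-plus group.)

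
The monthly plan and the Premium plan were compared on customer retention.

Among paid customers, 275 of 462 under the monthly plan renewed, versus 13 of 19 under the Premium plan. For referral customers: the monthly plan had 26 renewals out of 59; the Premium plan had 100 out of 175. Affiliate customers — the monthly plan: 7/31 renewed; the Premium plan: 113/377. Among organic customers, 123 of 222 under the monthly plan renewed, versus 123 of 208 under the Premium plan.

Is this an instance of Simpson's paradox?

Yes

Paid: the monthly plan 275/462 = 59.5%, the Premium plan 13/19 = 68.4% → the Premium plan
Referral: the monthly plan 26/59 = 44.1%, the Premium plan 100/175 = 57.1% → the Premium plan
Affiliate: the monthly plan 7/31 = 22.6%, the Premium plan 113/377 = 30.0% → the Premium plan
Organic: the monthly plan 123/222 = 55.4%, the Premium plan 123/208 = 59.1% → the Premium plan
Overall: the monthly plan 431/774 = 55.7%, the Premium plan 349/779 = 44.8% → the monthly plan
The Premium plan wins each signup group but the monthly plan wins overall — the comparison reverses. The Premium plan's customers skew toward affiliate, which has a lower base rate.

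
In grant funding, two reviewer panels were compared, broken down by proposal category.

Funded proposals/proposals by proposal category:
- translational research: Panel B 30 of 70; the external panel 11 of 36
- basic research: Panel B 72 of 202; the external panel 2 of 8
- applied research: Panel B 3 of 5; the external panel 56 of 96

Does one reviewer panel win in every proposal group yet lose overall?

Yes

Translational research: Panel B 30/70 = 42.9%, the external panel 11/36 = 30.6% → Panel B
Basic research: Panel B 72/202 = 35.6%, the external panel 2/8 = 25.0% → Panel B
Applied research: Panel B 3/5 = 60.0%, the external panel 56/96 = 58.3% → Panel B
Overall: Panel B 105/277 = 37.9%, the external panel 69/140 = 49.3% → the external panel
Panel B wins each proposal group but the external panel wins overall — the comparison reverses. Panel B's proposals skew toward basic research, which has a lower base rate.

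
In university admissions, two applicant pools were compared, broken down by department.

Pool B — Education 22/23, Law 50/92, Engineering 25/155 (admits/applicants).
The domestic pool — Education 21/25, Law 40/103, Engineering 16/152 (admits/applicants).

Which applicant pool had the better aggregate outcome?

Pool B

Education: Pool B 22/23 = 95.7%, the domestic pool 21/25 = 84.0% → Pool B
Law: Pool B 50/92 = 54.3%, the domestic pool 40/103 = 38.8% → Pool B
Engineering: Pool B 25/155 = 16.1%, the domestic pool 16/152 = 10.5% → Pool B
Overall: Pool B 97/270 = 35.9%, the domestic pool 77/280 = 27.5% → Pool B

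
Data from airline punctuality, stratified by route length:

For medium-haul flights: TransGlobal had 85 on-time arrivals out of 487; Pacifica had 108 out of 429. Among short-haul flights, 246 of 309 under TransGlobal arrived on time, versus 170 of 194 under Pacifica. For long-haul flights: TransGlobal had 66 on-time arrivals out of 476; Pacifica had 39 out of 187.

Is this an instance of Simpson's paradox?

Medium-haul: TransGlobal 85/487 = 17.5%, Pacifica 108/429 = 25.2% → Pacifica
Short-haul: TransGlobal 246/309 = 79.6%, Pacifica 170/194 = 87.6% → Pacifica
Long-haul: TransGlobal 66/476 = 13.9%, Pacifica 39/187 = 20.9% → Pacifica
Overall: TransGlobal 397/1272 = 31.2%, Pacifica 317/810 = 39.1% → Pacifica
Pacifica wins overall and in every route group — no reversal.

No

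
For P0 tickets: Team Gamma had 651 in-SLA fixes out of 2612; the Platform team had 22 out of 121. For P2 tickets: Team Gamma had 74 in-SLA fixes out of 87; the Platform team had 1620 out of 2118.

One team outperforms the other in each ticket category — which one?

P0: Team Gamma 651/2612 = 24.9%, the Platform team 22/121 = 18.2% → Team Gamma
P2: Team Gamma 74/87 = 85.1%, the Platform team 1620/2118 = 76.5% → Team Gamma
Team Gamma has the higher rate in both groups.

Team Gamma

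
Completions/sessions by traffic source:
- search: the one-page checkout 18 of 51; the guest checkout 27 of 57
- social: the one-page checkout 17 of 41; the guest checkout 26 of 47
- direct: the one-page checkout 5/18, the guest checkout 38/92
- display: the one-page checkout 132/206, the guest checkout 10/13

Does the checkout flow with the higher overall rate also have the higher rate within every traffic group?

No

Search: the one-page checkout 18/51 = 35.3%, the guest checkout 27/57 = 47.4% → the guest checkout
Social: the one-page checkout 17/41 = 41.5%, the guest checkout 26/47 = 55.3% → the guest checkout
Direct: the one-page checkout 5/18 = 27.8%, the guest checkout 38/92 = 41.3% → the guest checkout
Display: the one-page checkout 132/206 = 64.1%, the guest checkout 10/13 = 76.9% → the guest checkout
Overall: the one-page checkout 172/316 = 54.4%, the guest checkout 101/209 = 48.3% → the one-page checkout
The guest checkout wins each traffic group but the one-page checkout wins overall — the comparison reverses. The guest checkout's sessions skew toward direct, which has a lower base rate.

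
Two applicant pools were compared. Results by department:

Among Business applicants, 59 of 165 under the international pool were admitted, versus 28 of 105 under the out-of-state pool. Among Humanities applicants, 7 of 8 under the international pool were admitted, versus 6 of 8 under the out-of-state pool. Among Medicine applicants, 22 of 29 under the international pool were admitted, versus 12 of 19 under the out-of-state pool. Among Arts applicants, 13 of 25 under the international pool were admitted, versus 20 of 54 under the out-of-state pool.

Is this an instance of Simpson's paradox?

Business: the international pool 59/165 = 35.8%, the out-of-state pool 28/105 = 26.7% → the international pool
Humanities: the international pool 7/8 = 87.5%, the out-of-state pool 6/8 = 75.0% → the international pool
Medicine: the international pool 22/29 = 75.9%, the out-of-state pool 12/19 = 63.2% → the international pool
Arts: the international pool 13/25 = 52.0%, the out-of-state pool 20/54 = 37.0% → the international pool
Overall: the international pool 101/227 = 44.5%, the out-of-state pool 66/186 = 35.5% → the international pool
The international pool wins overall and in every department group — no reversal.

No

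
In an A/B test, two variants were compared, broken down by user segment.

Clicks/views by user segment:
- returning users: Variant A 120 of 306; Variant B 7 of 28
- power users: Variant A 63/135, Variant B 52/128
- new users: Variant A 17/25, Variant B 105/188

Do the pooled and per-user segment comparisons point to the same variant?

Returning users: Variant A 120/306 = 39.2%, Variant B 7/28 = 25.0% → Variant A
Power users: Variant A 63/135 = 46.7%, Variant B 52/128 = 40.6% → Variant A
New users: Variant A 17/25 = 68.0%, Variant B 105/188 = 55.9% → Variant A
Overall: Variant A 200/466 = 42.9%, Variant B 164/344 = 47.7% → Variant B
Variant A wins each user group but Variant B wins overall — the comparison reverses. Variant A's views skew toward returning users, which has a lower base rate.

No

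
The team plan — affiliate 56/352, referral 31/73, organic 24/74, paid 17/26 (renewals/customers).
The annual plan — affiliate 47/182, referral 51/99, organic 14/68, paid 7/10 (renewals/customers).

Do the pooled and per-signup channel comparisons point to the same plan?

No

Affiliate: the team plan 56/352 = 15.9%, the annual plan 47/182 = 25.8% → the annual plan
Referral: the team plan 31/73 = 42.5%, the annual plan 51/99 = 51.5% → the annual plan
Organic: the team plan 24/74 = 32.4%, the annual plan 14/68 = 20.6% → the team plan
Paid: the team plan 17/26 = 65.4%, the annual plan 7/10 = 70.0% → the annual plan
Overall: the team plan 128/525 = 24.4%, the annual plan 119/359 = 33.1% → the annual plan
Neither sweeps: the team plan wins 1 of 4 groups, the annual plan wins 3. The annual plan wins overall but not every group — no Simpson reversal.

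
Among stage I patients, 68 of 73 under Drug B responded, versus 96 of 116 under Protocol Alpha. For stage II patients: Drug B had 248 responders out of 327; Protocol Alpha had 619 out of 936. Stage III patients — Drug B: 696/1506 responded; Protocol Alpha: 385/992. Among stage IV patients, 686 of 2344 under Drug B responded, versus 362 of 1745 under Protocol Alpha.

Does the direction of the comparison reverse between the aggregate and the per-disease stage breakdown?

Stage I: Drug B 68/73 = 93.2%, Protocol Alpha 96/116 = 82.8% → Drug B
Stage II: Drug B 248/327 = 75.8%, Protocol Alpha 619/936 = 66.1% → Drug B
Stage III: Drug B 696/1506 = 46.2%, Protocol Alpha 385/992 = 38.8% → Drug B
Stage IV: Drug B 686/2344 = 29.3%, Protocol Alpha 362/1745 = 20.7% → Drug B
Overall: Drug B 1698/4250 = 40.0%, Protocol Alpha 1462/3789 = 38.6% → Drug B
Drug B wins overall and in every disease group — no reversal.

No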